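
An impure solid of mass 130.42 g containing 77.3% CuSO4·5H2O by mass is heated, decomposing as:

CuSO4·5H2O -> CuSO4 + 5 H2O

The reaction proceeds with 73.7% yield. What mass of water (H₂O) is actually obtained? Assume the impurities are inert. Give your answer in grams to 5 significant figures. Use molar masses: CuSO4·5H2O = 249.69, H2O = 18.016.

Pure CuSO4·5H2O available = 130.42 g × 0.773 = 100.815 g.
n(CuSO4·5H2O) = 100.815 g / 249.69 g/mol = 0.403759 mol.
From the equation the CuSO4·5H2O:H2O mole ratio is 1:5, so n(H2O) = 0.403759 × 5/1 = 2.01880 mol.
Mass of H2O = 2.01880 mol × 18.016 g/mol = 36.3706 g.
Actual mass collected = 36.3706 g × 0.737 = 26.8052 g.

26.805 g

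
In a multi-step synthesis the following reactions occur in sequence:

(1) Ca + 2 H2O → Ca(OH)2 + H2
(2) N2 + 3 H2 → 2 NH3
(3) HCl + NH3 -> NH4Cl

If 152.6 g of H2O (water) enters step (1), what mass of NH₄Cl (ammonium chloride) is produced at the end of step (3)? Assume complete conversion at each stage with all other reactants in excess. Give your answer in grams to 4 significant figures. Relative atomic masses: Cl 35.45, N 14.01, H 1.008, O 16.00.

151.0 g

M(H2O) = 2(1.008) + 16.00 = 18.016 g/mol.
M(NH4Cl) = 14.01 + 4(1.008) + 35.45 = 53.492 g/mol.
n(H2O) = 152.6 / 18.016 = 8.4702 mol.
Reaction (1): H2O→H2 ratio 2:1 ⇒ n(H2) = 4.2351 mol.
Reaction (2): H2→NH3 ratio 3:2 ⇒ n(NH3) = 2.8234 mol.
Reaction (3): NH3→NH4Cl ratio 1:1 ⇒ n(NH4Cl) = 2.8234 mol.
Mass of NH4Cl = 2.8234 × 53.492 = 151.03 g.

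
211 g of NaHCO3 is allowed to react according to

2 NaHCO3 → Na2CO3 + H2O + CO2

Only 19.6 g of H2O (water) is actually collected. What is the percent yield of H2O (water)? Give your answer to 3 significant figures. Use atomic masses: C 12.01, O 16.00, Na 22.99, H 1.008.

86.6 %

M(NaHCO3) = 22.99 + 1.008 + 12.01 + 3(16.00) = 84.008 g/mol.
M(H2O) = 2(1.008) + 16.00 = 18.016 g/mol.
n(NaHCO3) = 211.0 g / 84.008 g/mol = 2.512 mol.
From the equation the NaHCO3:H2O mole ratio is 2:1, so n(H2O) = 2.512 × 1/2 = 1.256 mol.
Mass of H2O = 1.256 mol × 18.016 g/mol = 22.63 g.
This is the theoretical yield. Percent yield = 19.6 g / 22.63 g × 100% = 86.63%.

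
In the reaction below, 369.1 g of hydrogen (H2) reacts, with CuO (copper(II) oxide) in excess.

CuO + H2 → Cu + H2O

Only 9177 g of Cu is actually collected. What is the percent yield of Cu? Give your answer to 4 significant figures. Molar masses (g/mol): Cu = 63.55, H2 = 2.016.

78.87 %

n(H2) = 369.10 g / 2.016 g/mol = 183.09 mol.
From the equation the H2:Cu mole ratio is 1:1, so n(Cu) = 183.09 × 1/1 = 183.09 mol.
Mass of Cu = 183.09 mol × 63.55 g/mol = 11635 g.
This is the theoretical yield. Percent yield = 9177 g / 11635 g × 100% = 78.874%.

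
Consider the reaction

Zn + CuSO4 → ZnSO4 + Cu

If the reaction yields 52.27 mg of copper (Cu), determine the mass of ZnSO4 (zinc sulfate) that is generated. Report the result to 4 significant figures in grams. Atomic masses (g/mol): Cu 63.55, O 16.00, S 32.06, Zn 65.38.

M(Cu) = 63.55 g/mol.
M(ZnSO4) = 65.38 + 32.06 + 4(16.00) = 161.44 g/mol.
Convert: 52.27 mg = 0.052270 g.
n(Cu) = 0.052270 g / 63.55 g/mol = 0.00082250 mol.
From the equation the Cu:ZnSO4 mole ratio is 1:1, so n(ZnSO4) = 0.00082250 × 1/1 = 0.00082250 mol.
Mass of ZnSO4 = 0.00082250 mol × 161.44 g/mol = 0.13278 g.

0.1328 g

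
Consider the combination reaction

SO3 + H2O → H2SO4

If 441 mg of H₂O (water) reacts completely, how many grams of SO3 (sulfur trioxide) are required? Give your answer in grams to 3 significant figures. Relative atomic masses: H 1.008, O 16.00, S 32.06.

1.96 g

M(H2O) = 2(1.008) + 16.00 = 18.016 g/mol.
M(SO3) = 32.06 + 3(16.00) = 80.06 g/mol.
Convert: 441 mg = 0.4410 g.
n(H2O) = 0.4410 g / 18.016 g/mol = 0.02448 mol.
From the equation the H2O:SO3 mole ratio is 1:1, so n(SO3) = 0.02448 × 1/1 = 0.02448 mol.
Mass of SO3 = 0.02448 mol × 80.06 g/mol = 1.960 g.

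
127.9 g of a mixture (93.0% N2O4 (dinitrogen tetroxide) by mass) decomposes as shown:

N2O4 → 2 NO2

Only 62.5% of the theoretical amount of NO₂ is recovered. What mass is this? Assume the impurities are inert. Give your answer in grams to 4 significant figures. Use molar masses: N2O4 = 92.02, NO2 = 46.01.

Pure N2O4 available = 127.9 g × 0.930 = 118.95 g.
n(N2O4) = 118.95 g / 92.02 g/mol = 1.2926 mol.
From the equation the N2O4:NO2 mole ratio is 1:2, so n(NO2) = 1.2926 × 2/1 = 2.5852 mol.
Mass of NO2 = 2.5852 mol × 46.01 g/mol = 118.95 g.
Actual mass collected = 118.95 g × 0.625 = 74.342 g.

74.34 g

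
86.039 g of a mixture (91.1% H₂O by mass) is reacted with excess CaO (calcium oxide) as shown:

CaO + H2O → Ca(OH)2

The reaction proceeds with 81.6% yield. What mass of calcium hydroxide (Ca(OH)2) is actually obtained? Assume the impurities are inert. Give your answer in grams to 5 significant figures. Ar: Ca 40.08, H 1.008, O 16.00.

263.05 g

Pure H2O available = 86.039 g × 0.911 = 78.3815 g.
M(H2O) = 2(1.008) + 16.00 = 18.016 g/mol.
M(Ca(OH)2) = 40.08 + 2(16.00) + 2(1.008) = 74.096 g/mol.
n(H2O) = 78.3815 g / 18.016 g/mol = 4.35066 mol.
From the equation the H2O:Ca(OH)2 mole ratio is 1:1, so n(Ca(OH)2) = 4.35066 × 1/1 = 4.35066 mol.
Mass of Ca(OH)2 = 4.35066 mol × 74.096 g/mol = 322.367 g.
Actual mass collected = 322.367 g × 0.816 = 263.051 g.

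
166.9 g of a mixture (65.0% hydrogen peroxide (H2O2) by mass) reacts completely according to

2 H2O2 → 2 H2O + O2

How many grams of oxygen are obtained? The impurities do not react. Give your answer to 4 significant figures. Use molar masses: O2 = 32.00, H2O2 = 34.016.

Mass of pure H2O2 = 166.9 g × 0.650 = 108.48 g.
n(H2O2) = 108.48 g / 34.016 g/mol = 3.1892 mol.
From the equation the H2O2:O2 mole ratio is 2:1, so n(O2) = 3.1892 × 1/2 = 1.5946 mol.
Mass of O2 = 1.5946 mol × 32.00 g/mol = 51.028 g.

51.03 g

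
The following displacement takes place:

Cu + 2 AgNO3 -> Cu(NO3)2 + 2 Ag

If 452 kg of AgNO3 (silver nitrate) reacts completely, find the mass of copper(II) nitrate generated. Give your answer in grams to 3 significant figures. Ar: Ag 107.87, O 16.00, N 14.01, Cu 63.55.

M(AgNO3) = 107.87 + 14.01 + 3(16.00) = 169.88 g/mol.
M(Cu(NO3)2) = 63.55 + 2(14.01) + 6(16.00) = 187.57 g/mol.
Convert: 452 kg = 452000 g.
n(AgNO3) = 452000 g / 169.88 g/mol = 2661 mol.
From the equation the AgNO3:Cu(NO3)2 mole ratio is 2:1, so n(Cu(NO3)2) = 2661 × 1/2 = 1330 mol.
Mass of Cu(NO3)2 = 1330 mol × 187.57 g/mol = 249500 g.

250000 g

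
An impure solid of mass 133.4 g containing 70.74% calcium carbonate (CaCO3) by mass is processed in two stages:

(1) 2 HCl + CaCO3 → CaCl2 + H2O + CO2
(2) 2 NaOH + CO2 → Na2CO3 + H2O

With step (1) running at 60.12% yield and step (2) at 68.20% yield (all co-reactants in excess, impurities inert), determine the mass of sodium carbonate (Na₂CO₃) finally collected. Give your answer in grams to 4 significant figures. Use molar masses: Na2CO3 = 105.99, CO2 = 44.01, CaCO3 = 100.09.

Pure CaCO3 = 133.4 × 0.7074 = 94.367 g.
n(CaCO3) = 94.367 / 100.09 = 0.94282 mol.
Step 1 (CaCO3:CO2 = 1:1): theoretical n(CO2) = 0.94282 mol; at 60.12% yield, n(CO2) = 0.56683 mol.
Step 2 (CO2:Na2CO3 = 1:1): theoretical n(Na2CO3) = 0.56683 mol, so theoretical mass = 0.56683 × 105.99 = 60.078 g.
At 68.20% yield, actual mass of Na2CO3 = 60.078 × 0.6820 = 40.973 g.

40.97 g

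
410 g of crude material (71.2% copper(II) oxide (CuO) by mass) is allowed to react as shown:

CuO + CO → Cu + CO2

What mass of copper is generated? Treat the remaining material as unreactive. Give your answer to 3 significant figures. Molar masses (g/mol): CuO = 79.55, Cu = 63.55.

Mass of pure CuO = 410 g × 0.712 = 291.9 g.
n(CuO) = 291.9 g / 79.55 g/mol = 3.670 mol.
From the equation the CuO:Cu mole ratio is 1:1, so n(Cu) = 3.670 × 1/1 = 3.670 mol.
Mass of Cu = 3.670 mol × 63.55 g/mol = 233.2 g.

233 g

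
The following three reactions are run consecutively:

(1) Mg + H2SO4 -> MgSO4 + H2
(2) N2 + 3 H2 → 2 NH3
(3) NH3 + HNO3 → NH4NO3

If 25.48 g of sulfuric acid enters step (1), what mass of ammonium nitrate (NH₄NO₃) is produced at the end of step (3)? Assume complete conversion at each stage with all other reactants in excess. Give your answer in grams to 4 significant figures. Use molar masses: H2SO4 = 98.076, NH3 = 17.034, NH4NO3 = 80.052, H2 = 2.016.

n(H2SO4) = 25.48 / 98.076 = 0.25980 mol.
Reaction (1): H2SO4→H2 ratio 1:1 ⇒ n(H2) = 0.25980 mol.
Reaction (2): H2→NH3 ratio 3:2 ⇒ n(NH3) = 0.17320 mol.
Reaction (3): NH3→NH4NO3 ratio 1:1 ⇒ n(NH4NO3) = 0.17320 mol.
Mass of NH4NO3 = 0.17320 × 80.052 = 13.865 g.

13.86 g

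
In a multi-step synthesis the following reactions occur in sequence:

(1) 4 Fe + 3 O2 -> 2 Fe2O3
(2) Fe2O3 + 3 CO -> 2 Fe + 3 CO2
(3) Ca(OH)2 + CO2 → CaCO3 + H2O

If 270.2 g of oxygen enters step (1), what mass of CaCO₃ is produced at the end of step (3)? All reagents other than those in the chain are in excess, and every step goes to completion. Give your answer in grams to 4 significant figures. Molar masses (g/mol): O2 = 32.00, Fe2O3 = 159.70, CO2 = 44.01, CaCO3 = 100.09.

1690 g

n(O2) = 270.2 / 32.00 = 8.4437 mol.
Reaction (1): O2→Fe2O3 ratio 3:2 ⇒ n(Fe2O3) = 5.6292 mol.
Reaction (2): Fe2O3→CO2 ratio 1:3 ⇒ n(CO2) = 16.887 mol.
Reaction (3): CO2→CaCO3 ratio 1:1 ⇒ n(CaCO3) = 16.887 mol.
Mass of CaCO3 = 16.887 × 100.09 = 1690.3 g.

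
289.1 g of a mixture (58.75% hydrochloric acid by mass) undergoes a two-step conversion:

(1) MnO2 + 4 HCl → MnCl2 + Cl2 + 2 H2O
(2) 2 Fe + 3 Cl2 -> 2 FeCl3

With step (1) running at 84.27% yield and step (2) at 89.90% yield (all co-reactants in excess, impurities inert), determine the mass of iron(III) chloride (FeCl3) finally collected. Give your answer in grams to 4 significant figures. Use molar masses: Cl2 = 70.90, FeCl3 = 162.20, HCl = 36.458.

Pure HCl = 289.1 × 0.5875 = 169.85 g.
n(HCl) = 169.85 / 36.458 = 4.6587 mol.
Step 1 (HCl:Cl2 = 4:1): theoretical n(Cl2) = 1.1647 mol; at 84.27% yield, n(Cl2) = 0.98147 mol.
Step 2 (Cl2:FeCl3 = 3:2): theoretical n(FeCl3) = 0.65431 mol, so theoretical mass = 0.65431 × 162.20 = 106.13 g.
At 89.90% yield, actual mass of FeCl3 = 106.13 × 0.8990 = 95.410 g.

95.41 g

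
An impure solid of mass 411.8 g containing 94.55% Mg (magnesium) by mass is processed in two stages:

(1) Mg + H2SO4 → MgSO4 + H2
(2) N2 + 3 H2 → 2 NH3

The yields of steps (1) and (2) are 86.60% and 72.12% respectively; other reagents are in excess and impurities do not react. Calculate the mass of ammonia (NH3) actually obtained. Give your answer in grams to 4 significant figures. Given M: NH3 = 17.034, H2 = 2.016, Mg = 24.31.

113.6 g

Pure Mg = 411.8 × 0.9455 = 389.36 g.
n(Mg) = 389.36 / 24.31 = 16.016 mol.
Step 1 (Mg:H2 = 1:1): theoretical n(H2) = 16.016 mol; at 86.60% yield, n(H2) = 13.870 mol.
Step 2 (H2:NH3 = 3:2): theoretical n(NH3) = 9.2468 mol, so theoretical mass = 9.2468 × 17.034 = 157.51 g.
At 72.12% yield, actual mass of NH3 = 157.51 × 0.7212 = 113.60 g.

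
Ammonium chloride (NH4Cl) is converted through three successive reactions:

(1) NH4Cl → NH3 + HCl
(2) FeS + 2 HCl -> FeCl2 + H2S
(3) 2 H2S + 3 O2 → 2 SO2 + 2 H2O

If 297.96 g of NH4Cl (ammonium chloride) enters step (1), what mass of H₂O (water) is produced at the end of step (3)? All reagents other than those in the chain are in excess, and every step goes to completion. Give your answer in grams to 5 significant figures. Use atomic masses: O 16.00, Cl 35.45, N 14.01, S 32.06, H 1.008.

50.176 g

M(NH4Cl) = 14.01 + 4(1.008) + 35.45 = 53.492 g/mol.
M(H2O) = 2(1.008) + 16.00 = 18.016 g/mol.
n(NH4Cl) = 297.96 / 53.492 = 5.57018 mol.
Reaction (1): NH4Cl→HCl ratio 1:1 ⇒ n(HCl) = 5.57018 mol.
Reaction (2): HCl→H2S ratio 2:1 ⇒ n(H2S) = 2.78509 mol.
Reaction (3): H2S→H2O ratio 2:2 ⇒ n(H2O) = 2.78509 mol.
Mass of H2O = 2.78509 × 18.016 = 50.1762 g.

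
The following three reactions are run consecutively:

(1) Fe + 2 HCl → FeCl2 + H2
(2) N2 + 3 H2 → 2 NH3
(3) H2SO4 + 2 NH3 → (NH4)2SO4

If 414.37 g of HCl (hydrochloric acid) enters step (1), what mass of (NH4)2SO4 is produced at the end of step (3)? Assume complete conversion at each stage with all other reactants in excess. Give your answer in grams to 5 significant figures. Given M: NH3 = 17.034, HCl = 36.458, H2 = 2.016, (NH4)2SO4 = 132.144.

250.32 g

n(HCl) = 414.37 / 36.458 = 11.3657 mol.
Reaction (1): HCl→H2 ratio 2:1 ⇒ n(H2) = 5.68284 mol.
Reaction (2): H2→NH3 ratio 3:2 ⇒ n(NH3) = 3.78856 mol.
Reaction (3): NH3→(NH4)2SO4 ratio 2:1 ⇒ n((NH4)2SO4) = 1.89428 mol.
Mass of (NH4)2SO4 = 1.89428 × 132.144 = 250.318 g.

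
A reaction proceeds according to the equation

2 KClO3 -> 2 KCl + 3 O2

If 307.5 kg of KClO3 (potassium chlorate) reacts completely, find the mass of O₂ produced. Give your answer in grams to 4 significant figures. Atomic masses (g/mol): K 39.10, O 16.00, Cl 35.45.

M(KClO3) = 39.10 + 35.45 + 3(16.00) = 122.55 g/mol.
M(O2) = 2(16.00) = 32.00 g/mol.
Convert: 307.5 kg = 307500 g.
n(KClO3) = 307500 g / 122.55 g/mol = 2509.2 mol.
From the equation the KClO3:O2 mole ratio is 2:3, so n(O2) = 2509.2 × 3/2 = 3763.8 mol.
Mass of O2 = 3763.8 mol × 32.00 g/mol = 120440 g.

120400 g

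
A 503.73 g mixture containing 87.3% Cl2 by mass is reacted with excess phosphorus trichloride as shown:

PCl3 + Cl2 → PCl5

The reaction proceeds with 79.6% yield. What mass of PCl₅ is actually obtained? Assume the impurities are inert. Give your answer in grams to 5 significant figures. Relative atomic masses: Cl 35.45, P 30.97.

1028.0 g

Pure Cl2 available = 503.73 g × 0.873 = 439.756 g.
M(Cl2) = 2(35.45) = 70.90 g/mol.
M(PCl5) = 30.97 + 5(35.45) = 208.22 g/mol.
n(Cl2) = 439.756 g / 70.90 g/mol = 6.20249 mol.
From the equation the Cl2:PCl5 mole ratio is 1:1, so n(PCl5) = 6.20249 × 1/1 = 6.20249 mol.
Mass of PCl5 = 6.20249 mol × 208.22 g/mol = 1291.48 g.
Actual mass collected = 1291.48 g × 0.796 = 1028.02 g.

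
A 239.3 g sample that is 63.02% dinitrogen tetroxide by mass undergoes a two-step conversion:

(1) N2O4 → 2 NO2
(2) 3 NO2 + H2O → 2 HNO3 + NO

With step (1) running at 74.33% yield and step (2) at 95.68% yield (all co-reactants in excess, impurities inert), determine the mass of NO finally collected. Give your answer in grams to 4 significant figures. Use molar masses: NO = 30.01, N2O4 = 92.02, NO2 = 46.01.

23.32 g

Pure N2O4 = 239.3 × 0.6302 = 150.81 g.
n(N2O4) = 150.81 / 92.02 = 1.6388 mol.
Step 1 (N2O4:NO2 = 1:2): theoretical n(NO2) = 3.2777 mol; at 74.33% yield, n(NO2) = 2.4363 mol.
Step 2 (NO2:NO = 3:1): theoretical n(NO) = 0.81210 mol, so theoretical mass = 0.81210 × 30.01 = 24.371 g.
At 95.68% yield, actual mass of NO = 24.371 × 0.9568 = 23.318 g.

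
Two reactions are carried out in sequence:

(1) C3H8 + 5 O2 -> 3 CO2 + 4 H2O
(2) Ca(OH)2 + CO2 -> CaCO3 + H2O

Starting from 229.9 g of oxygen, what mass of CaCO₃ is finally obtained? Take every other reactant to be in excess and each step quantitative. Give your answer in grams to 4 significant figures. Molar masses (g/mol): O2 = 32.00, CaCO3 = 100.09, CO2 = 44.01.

n(O2) = 229.90 / 32.00 = 7.1844 mol.
Step 1 gives a 5:3 ratio of O2 to CO2, so n(CO2) = 4.3106 mol.
In step 2 the CO2:CaCO3 ratio is 1:1, so n(CaCO3) = 4.3106 mol.
Mass of CaCO3 = 4.3106 × 100.09 = 431.45 g.

431.5 g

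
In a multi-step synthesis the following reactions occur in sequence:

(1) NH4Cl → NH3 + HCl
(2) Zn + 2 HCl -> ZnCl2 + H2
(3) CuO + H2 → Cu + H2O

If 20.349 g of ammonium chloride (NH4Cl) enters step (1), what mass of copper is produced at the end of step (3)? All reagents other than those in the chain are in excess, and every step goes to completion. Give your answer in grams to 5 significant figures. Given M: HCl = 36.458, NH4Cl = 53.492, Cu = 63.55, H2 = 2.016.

12.088 g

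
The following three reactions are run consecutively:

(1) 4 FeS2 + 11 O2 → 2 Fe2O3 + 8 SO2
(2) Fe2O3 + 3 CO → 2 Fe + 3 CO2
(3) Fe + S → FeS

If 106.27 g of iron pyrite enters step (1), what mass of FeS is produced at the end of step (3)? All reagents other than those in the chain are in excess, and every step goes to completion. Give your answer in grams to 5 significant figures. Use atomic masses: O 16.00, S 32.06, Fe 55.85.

M(FeS2) = 55.85 + 2(32.06) = 119.97 g/mol.
M(FeS) = 55.85 + 32.06 = 87.91 g/mol.
n(FeS2) = 106.27 / 119.97 = 0.885805 mol.
Reaction (1): FeS2→Fe2O3 ratio 4:2 ⇒ n(Fe2O3) = 0.442902 mol.
Reaction (2): Fe2O3→Fe ratio 1:2 ⇒ n(Fe) = 0.885805 mol.
Reaction (3): Fe→FeS ratio 1:1 ⇒ n(FeS) = 0.885805 mol.
Mass of FeS = 0.885805 × 87.91 = 77.8711 g.

77.871 g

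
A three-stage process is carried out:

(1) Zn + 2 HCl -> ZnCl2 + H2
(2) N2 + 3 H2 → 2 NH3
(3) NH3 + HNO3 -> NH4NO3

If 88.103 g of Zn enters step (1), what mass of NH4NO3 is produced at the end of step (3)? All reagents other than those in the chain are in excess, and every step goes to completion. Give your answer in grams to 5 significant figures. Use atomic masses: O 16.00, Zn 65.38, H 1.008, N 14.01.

M(Zn) = 65.38 g/mol.
M(NH4NO3) = 2(14.01) + 4(1.008) + 3(16.00) = 80.052 g/mol.
n(Zn) = 88.103 / 65.38 = 1.34755 mol.
Reaction (1): Zn→H2 ratio 1:1 ⇒ n(H2) = 1.34755 mol.
Reaction (2): H2→NH3 ratio 3:2 ⇒ n(NH3) = 0.898369 mol.
Reaction (3): NH3→NH4NO3 ratio 1:1 ⇒ n(NH4NO3) = 0.898369 mol.
Mass of NH4NO3 = 0.898369 × 80.052 = 71.9162 g.

71.916 g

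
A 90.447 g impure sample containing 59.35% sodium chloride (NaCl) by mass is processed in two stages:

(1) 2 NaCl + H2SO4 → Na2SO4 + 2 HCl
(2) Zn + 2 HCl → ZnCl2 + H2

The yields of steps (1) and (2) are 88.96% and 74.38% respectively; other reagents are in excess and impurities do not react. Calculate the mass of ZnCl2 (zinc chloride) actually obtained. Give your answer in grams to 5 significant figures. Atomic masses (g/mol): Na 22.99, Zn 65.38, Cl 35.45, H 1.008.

Pure NaCl = 90.447 × 0.5935 = 53.6803 g.
M(NaCl) = 22.99 + 35.45 = 58.44 g/mol.
M(ZnCl2) = 65.38 + 2(35.45) = 136.28 g/mol.
n(NaCl) = 53.6803 / 58.44 = 0.918554 mol.
Step 1 (NaCl:HCl = 2:2): theoretical n(HCl) = 0.918554 mol; at 88.96% yield, n(HCl) = 0.817146 mol.
Step 2 (HCl:ZnCl2 = 2:1): theoretical n(ZnCl2) = 0.408573 mol, so theoretical mass = 0.408573 × 136.28 = 55.6803 g.
At 74.38% yield, actual mass of ZnCl2 = 55.6803 × 0.7438 = 41.4150 g.

41.415 g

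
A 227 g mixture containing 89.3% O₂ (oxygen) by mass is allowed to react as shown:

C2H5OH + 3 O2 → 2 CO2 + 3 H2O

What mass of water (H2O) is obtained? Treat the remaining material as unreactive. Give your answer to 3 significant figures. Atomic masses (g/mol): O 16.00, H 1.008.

Mass of pure O2 = 227 g × 0.893 = 202.7 g.
M(O2) = 2(16.00) = 32.00 g/mol.
M(H2O) = 2(1.008) + 16.00 = 18.016 g/mol.
n(O2) = 202.7 g / 32.00 g/mol = 6.335 mol.
From the equation the O2:H2O mole ratio is 3:3, so n(H2O) = 6.335 × 3/3 = 6.335 mol.
Mass of H2O = 6.335 mol × 18.016 g/mol = 114.1 g.

114 g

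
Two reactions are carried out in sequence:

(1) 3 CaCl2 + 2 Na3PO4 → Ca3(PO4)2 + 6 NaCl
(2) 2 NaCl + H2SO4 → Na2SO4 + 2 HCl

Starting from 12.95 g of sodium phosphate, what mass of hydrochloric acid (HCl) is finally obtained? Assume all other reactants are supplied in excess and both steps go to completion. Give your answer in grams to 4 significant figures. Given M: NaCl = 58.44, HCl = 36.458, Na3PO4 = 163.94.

8.640 g

n(Na3PO4) = 12.950 / 163.94 = 0.078992 mol.
Step 1 gives a 2:6 ratio of Na3PO4 to NaCl, so n(NaCl) = 0.23698 mol.
In step 2 the NaCl:HCl ratio is 2:2, so n(HCl) = 0.23698 mol.
Mass of HCl = 0.23698 × 36.458 = 8.6397 g.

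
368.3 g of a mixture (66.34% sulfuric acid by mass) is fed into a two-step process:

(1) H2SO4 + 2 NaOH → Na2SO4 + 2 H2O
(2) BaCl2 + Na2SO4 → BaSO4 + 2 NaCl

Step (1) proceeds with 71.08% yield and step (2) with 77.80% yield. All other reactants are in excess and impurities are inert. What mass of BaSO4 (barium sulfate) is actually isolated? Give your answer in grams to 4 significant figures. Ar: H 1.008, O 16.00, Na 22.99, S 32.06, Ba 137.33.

Pure H2SO4 = 368.3 × 0.6634 = 244.33 g.
M(H2SO4) = 2(1.008) + 32.06 + 4(16.00) = 98.076 g/mol.
M(BaSO4) = 137.33 + 32.06 + 4(16.00) = 233.39 g/mol.
n(H2SO4) = 244.33 / 98.076 = 2.4912 mol.
Step 1 (H2SO4:Na2SO4 = 1:1): theoretical n(Na2SO4) = 2.4912 mol; at 71.08% yield, n(Na2SO4) = 1.7708 mol.
Step 2 (Na2SO4:BaSO4 = 1:1): theoretical n(BaSO4) = 1.7708 mol, so theoretical mass = 1.7708 × 233.39 = 413.28 g.
At 77.80% yield, actual mass of BaSO4 = 413.28 × 0.7780 = 321.53 g.

321.5 g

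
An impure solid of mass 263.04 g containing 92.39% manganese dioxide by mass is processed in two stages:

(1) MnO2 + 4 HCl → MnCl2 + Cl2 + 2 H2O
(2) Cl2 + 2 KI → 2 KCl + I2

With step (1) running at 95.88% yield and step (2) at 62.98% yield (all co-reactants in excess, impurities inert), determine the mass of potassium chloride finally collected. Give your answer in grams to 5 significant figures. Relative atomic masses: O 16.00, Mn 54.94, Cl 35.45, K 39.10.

251.67 g

Pure MnO2 = 263.04 × 0.9239 = 243.023 g.
M(MnO2) = 54.94 + 2(16.00) = 86.94 g/mol.
M(KCl) = 39.10 + 35.45 = 74.55 g/mol.
n(MnO2) = 243.023 / 86.94 = 2.79529 mol.
Step 1 (MnO2:Cl2 = 1:1): theoretical n(Cl2) = 2.79529 mol; at 95.88% yield, n(Cl2) = 2.68013 mol.
Step 2 (Cl2:KCl = 1:2): theoretical n(KCl) = 5.36025 mol, so theoretical mass = 5.36025 × 74.55 = 399.607 g.
At 62.98% yield, actual mass of KCl = 399.607 × 0.6298 = 251.672 g.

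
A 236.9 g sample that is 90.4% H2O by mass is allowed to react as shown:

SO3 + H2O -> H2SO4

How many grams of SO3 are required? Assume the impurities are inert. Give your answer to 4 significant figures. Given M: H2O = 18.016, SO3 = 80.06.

Mass of pure H2O = 236.9 g × 0.904 = 214.16 g.
n(H2O) = 214.16 g / 18.016 g/mol = 11.887 mol.
From the equation the H2O:SO3 mole ratio is 1:1, so n(SO3) = 11.887 × 1/1 = 11.887 mol.
Mass of SO3 = 11.887 mol × 80.06 g/mol = 951.68 g.

951.7 g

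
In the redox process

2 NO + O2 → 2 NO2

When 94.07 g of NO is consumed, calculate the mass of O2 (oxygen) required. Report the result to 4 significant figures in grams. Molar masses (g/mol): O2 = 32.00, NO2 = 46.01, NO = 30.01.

50.15 g

n(NO) = 94.070 g / 30.01 g/mol = 3.1346 mol.
From the equation the NO:O2 mole ratio is 2:1, so n(O2) = 3.1346 × 1/2 = 1.5673 mol.
Mass of O2 = 1.5673 mol × 32.00 g/mol = 50.154 g.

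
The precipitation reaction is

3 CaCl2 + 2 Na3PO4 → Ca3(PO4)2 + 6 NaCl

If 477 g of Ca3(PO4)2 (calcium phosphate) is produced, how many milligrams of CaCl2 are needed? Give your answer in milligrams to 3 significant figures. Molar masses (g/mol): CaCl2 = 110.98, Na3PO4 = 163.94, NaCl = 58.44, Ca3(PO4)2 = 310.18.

512000 mg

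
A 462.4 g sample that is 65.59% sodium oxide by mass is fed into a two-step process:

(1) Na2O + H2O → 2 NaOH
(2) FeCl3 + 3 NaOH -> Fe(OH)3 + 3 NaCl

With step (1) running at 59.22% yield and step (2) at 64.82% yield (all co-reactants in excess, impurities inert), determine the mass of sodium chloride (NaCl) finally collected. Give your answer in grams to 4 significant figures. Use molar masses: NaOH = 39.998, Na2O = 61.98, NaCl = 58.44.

219.5 g

Pure Na2O = 462.4 × 0.6559 = 303.29 g.
n(Na2O) = 303.29 / 61.98 = 4.8933 mol.
Step 1 (Na2O:NaOH = 1:2): theoretical n(NaOH) = 9.7866 mol; at 59.22% yield, n(NaOH) = 5.7957 mol.
Step 2 (NaOH:NaCl = 3:3): theoretical n(NaCl) = 5.7957 mol, so theoretical mass = 5.7957 × 58.44 = 338.70 g.
At 64.82% yield, actual mass of NaCl = 338.70 × 0.6482 = 219.54 g.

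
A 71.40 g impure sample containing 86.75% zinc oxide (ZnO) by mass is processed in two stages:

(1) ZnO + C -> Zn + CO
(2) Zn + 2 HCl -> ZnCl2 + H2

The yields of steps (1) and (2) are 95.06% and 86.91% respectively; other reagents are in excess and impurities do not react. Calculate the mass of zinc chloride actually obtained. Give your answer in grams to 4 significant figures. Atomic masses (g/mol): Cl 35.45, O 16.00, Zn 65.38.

85.69 g

Pure ZnO = 71.40 × 0.8675 = 61.940 g.
M(ZnO) = 65.38 + 16.00 = 81.38 g/mol.
M(ZnCl2) = 65.38 + 2(35.45) = 136.28 g/mol.
n(ZnO) = 61.940 / 81.38 = 0.76111 mol.
Step 1 (ZnO:Zn = 1:1): theoretical n(Zn) = 0.76111 mol; at 95.06% yield, n(Zn) = 0.72352 mol.
Step 2 (Zn:ZnCl2 = 1:1): theoretical n(ZnCl2) = 0.72352 mol, so theoretical mass = 0.72352 × 136.28 = 98.601 g.
At 86.91% yield, actual mass of ZnCl2 = 98.601 × 0.8691 = 85.694 g.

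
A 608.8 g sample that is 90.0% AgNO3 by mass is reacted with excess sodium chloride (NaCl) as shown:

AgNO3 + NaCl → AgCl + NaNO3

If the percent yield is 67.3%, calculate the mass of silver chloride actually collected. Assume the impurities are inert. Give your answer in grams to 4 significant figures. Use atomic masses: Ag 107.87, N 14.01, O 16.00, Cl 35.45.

Pure AgNO3 available = 608.8 g × 0.900 = 547.92 g.
M(AgNO3) = 107.87 + 14.01 + 3(16.00) = 169.88 g/mol.
M(AgCl) = 107.87 + 35.45 = 143.32 g/mol.
n(AgNO3) = 547.92 g / 169.88 g/mol = 3.2253 mol.
From the equation the AgNO3:AgCl mole ratio is 1:1, so n(AgCl) = 3.2253 × 1/1 = 3.2253 mol.
Mass of AgCl = 3.2253 mol × 143.32 g/mol = 462.26 g.
Actual mass collected = 462.26 g × 0.673 = 311.10 g.

311.1 g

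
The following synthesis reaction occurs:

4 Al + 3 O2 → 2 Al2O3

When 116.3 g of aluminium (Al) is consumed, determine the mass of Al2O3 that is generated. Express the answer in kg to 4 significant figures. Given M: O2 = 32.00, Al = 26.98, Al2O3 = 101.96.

n(Al) = 116.30 g / 26.98 g/mol = 4.3106 mol.
From the equation the Al:Al2O3 mole ratio is 4:2, so n(Al2O3) = 4.3106 × 2/4 = 2.1553 mol.
Mass of Al2O3 = 2.1553 mol × 101.96 g/mol = 219.75 g.
Converting to kg: 219.75 g = 0.2198 kg.

0.2198 kg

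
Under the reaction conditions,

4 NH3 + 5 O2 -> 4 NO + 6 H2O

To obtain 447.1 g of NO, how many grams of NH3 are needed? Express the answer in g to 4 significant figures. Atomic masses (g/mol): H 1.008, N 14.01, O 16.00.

253.8 g

M(NO) = 14.01 + 16.00 = 30.01 g/mol.
M(NH3) = 14.01 + 3(1.008) = 17.034 g/mol.
n(NO) = 447.10 g / 30.01 g/mol = 14.898 mol.
From the equation the NO:NH3 mole ratio is 4:4, so n(NH3) = 14.898 × 4/4 = 14.898 mol.
Mass of NH3 = 14.898 mol × 17.034 g/mol = 253.78 g.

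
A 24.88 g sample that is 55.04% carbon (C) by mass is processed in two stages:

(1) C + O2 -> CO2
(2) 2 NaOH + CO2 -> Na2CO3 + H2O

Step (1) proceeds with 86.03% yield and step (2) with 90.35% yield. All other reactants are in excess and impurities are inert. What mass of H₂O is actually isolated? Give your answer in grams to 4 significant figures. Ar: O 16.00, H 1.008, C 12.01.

15.97 g

Pure C = 24.88 × 0.5504 = 13.694 g.
M(C) = 12.01 g/mol.
M(H2O) = 2(1.008) + 16.00 = 18.016 g/mol.
n(C) = 13.694 / 12.01 = 1.1402 mol.
Step 1 (C:CO2 = 1:1): theoretical n(CO2) = 1.1402 mol; at 86.03% yield, n(CO2) = 0.98092 mol.
Step 2 (CO2:H2O = 1:1): theoretical n(H2O) = 0.98092 mol, so theoretical mass = 0.98092 × 18.016 = 17.672 g.
At 90.35% yield, actual mass of H2O = 17.672 × 0.9035 = 15.967 g.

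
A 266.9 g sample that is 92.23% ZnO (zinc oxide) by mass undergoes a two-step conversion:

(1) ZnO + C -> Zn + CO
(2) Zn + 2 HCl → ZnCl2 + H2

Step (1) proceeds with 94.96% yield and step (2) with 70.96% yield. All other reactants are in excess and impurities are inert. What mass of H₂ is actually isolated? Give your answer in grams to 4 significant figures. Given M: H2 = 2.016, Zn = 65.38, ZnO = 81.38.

Pure ZnO = 266.9 × 0.9223 = 246.16 g.
n(ZnO) = 246.16 / 81.38 = 3.0248 mol.
Step 1 (ZnO:Zn = 1:1): theoretical n(Zn) = 3.0248 mol; at 94.96% yield, n(Zn) = 2.8724 mol.
Step 2 (Zn:H2 = 1:1): theoretical n(H2) = 2.8724 mol, so theoretical mass = 2.8724 × 2.016 = 5.7907 g.
At 70.96% yield, actual mass of H2 = 5.7907 × 0.7096 = 4.1091 g.

4.109 g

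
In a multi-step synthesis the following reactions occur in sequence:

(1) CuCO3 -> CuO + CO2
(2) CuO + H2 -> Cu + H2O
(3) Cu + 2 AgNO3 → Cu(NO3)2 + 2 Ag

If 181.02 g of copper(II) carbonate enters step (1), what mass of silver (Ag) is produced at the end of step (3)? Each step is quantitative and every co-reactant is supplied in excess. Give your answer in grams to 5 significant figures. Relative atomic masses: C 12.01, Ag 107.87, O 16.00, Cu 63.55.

M(CuCO3) = 63.55 + 12.01 + 3(16.00) = 123.56 g/mol.
M(Ag) = 107.87 g/mol.
n(CuCO3) = 181.02 / 123.56 = 1.46504 mol.
Reaction (1): CuCO3→CuO ratio 1:1 ⇒ n(CuO) = 1.46504 mol.
Reaction (2): CuO→Cu ratio 1:1 ⇒ n(Cu) = 1.46504 mol.
Reaction (3): Cu→Ag ratio 1:2 ⇒ n(Ag) = 2.93007 mol.
Mass of Ag = 2.93007 × 107.87 = 316.067 g.

316.07 g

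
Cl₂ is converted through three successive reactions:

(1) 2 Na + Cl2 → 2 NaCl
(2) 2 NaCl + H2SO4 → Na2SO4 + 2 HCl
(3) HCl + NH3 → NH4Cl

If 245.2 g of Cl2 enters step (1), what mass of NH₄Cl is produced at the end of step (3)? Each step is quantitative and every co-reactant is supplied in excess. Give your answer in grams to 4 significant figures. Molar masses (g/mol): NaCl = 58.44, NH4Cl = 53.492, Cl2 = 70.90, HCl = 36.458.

n(Cl2) = 245.2 / 70.90 = 3.4584 mol.
Reaction (1): Cl2→NaCl ratio 1:2 ⇒ n(NaCl) = 6.9168 mol.
Reaction (2): NaCl→HCl ratio 2:2 ⇒ n(HCl) = 6.9168 mol.
Reaction (3): HCl→NH4Cl ratio 1:1 ⇒ n(NH4Cl) = 6.9168 mol.
Mass of NH4Cl = 6.9168 × 53.492 = 369.99 g.

370.0 g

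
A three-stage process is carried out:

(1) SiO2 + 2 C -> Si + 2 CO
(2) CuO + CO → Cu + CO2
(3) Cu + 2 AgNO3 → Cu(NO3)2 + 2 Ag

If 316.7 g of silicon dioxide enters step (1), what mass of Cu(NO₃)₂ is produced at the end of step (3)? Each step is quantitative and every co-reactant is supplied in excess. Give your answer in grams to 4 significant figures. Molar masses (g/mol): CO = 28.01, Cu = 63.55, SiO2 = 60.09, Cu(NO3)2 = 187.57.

1977 g

n(SiO2) = 316.7 / 60.09 = 5.2704 mol.
Reaction (1): SiO2→CO ratio 1:2 ⇒ n(CO) = 10.541 mol.
Reaction (2): CO→Cu ratio 1:1 ⇒ n(Cu) = 10.541 mol.
Reaction (3): Cu→Cu(NO3)2 ratio 1:1 ⇒ n(Cu(NO3)2) = 10.541 mol.
Mass of Cu(NO3)2 = 10.541 × 187.57 = 1977.1 g.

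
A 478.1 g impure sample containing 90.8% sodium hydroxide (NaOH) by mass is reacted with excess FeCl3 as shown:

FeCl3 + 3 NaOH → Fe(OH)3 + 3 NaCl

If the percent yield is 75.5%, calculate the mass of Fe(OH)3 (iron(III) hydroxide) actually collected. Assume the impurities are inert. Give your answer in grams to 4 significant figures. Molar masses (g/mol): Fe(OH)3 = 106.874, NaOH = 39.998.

Pure NaOH available = 478.1 g × 0.908 = 434.11 g.
n(NaOH) = 434.11 g / 39.998 g/mol = 10.853 mol.
From the equation the NaOH:Fe(OH)3 mole ratio is 3:1, so n(Fe(OH)3) = 10.853 × 1/3 = 3.6178 mol.
Mass of Fe(OH)3 = 3.6178 mol × 106.874 g/mol = 386.65 g.
Actual mass collected = 386.65 g × 0.755 = 291.92 g.

291.9 g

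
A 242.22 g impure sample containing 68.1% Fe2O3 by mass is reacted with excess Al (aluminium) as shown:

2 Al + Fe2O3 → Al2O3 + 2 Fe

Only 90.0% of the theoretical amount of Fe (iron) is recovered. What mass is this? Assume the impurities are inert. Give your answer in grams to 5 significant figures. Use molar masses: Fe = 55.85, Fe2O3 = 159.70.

Pure Fe2O3 available = 242.22 g × 0.681 = 164.952 g.
n(Fe2O3) = 164.952 g / 159.70 g/mol = 1.03289 mol.
From the equation the Fe2O3:Fe mole ratio is 1:2, so n(Fe) = 1.03289 × 2/1 = 2.06577 mol.
Mass of Fe = 2.06577 mol × 55.85 g/mol = 115.373 g.
Actual mass collected = 115.373 g × 0.900 = 103.836 g.

103.84 g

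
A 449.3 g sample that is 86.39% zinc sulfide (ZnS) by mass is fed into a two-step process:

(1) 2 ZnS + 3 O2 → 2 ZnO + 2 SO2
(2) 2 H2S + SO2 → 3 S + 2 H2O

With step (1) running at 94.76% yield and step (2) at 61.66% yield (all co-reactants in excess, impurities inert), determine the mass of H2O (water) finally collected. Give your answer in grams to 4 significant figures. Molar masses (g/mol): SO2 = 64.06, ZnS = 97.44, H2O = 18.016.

Pure ZnS = 449.3 × 0.8639 = 388.15 g.
n(ZnS) = 388.15 / 97.44 = 3.9835 mol.
Step 1 (ZnS:SO2 = 2:2): theoretical n(SO2) = 3.9835 mol; at 94.76% yield, n(SO2) = 3.7747 mol.
Step 2 (SO2:H2O = 1:2): theoretical n(H2O) = 7.5495 mol, so theoretical mass = 7.5495 × 18.016 = 136.01 g.
At 61.66% yield, actual mass of H2O = 136.01 × 0.6166 = 83.865 g.

83.86 g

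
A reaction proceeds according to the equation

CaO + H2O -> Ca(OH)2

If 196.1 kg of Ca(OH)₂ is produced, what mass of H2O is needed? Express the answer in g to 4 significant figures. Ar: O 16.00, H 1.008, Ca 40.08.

47680 g

M(Ca(OH)2) = 40.08 + 2(16.00) + 2(1.008) = 74.096 g/mol.
M(H2O) = 2(1.008) + 16.00 = 18.016 g/mol.
Convert: 196.1 kg = 196100 g.
n(Ca(OH)2) = 196100 g / 74.096 g/mol = 2646.6 mol.
From the equation the Ca(OH)2:H2O mole ratio is 1:1, so n(H2O) = 2646.6 × 1/1 = 2646.6 mol.
Mass of H2O = 2646.6 mol × 18.016 g/mol = 47681 g.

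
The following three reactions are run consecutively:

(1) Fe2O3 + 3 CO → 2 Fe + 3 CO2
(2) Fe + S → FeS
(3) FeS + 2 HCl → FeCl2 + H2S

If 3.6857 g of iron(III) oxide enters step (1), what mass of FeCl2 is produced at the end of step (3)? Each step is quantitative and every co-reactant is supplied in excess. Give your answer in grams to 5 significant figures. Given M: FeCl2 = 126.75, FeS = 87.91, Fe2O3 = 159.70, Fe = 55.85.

5.8505 g

n(Fe2O3) = 3.6857 / 159.70 = 0.0230789 mol.
Reaction (1): Fe2O3→Fe ratio 1:2 ⇒ n(Fe) = 0.0461578 mol.
Reaction (2): Fe→FeS ratio 1:1 ⇒ n(FeS) = 0.0461578 mol.
Reaction (3): FeS→FeCl2 ratio 1:1 ⇒ n(FeCl2) = 0.0461578 mol.
Mass of FeCl2 = 0.0461578 × 126.75 = 5.85050 g.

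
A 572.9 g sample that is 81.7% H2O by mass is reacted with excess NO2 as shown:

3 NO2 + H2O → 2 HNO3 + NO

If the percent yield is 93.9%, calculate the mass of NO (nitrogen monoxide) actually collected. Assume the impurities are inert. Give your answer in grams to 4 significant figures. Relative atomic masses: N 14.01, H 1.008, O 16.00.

732.1 g

Pure H2O available = 572.9 g × 0.817 = 468.06 g.
M(H2O) = 2(1.008) + 16.00 = 18.016 g/mol.
M(NO) = 14.01 + 16.00 = 30.01 g/mol.
n(H2O) = 468.06 g / 18.016 g/mol = 25.980 mol.
From the equation the H2O:NO mole ratio is 1:1, so n(NO) = 25.980 × 1/1 = 25.980 mol.
Mass of NO = 25.980 mol × 30.01 g/mol = 779.67 g.
Actual mass collected = 779.67 g × 0.939 = 732.11 g.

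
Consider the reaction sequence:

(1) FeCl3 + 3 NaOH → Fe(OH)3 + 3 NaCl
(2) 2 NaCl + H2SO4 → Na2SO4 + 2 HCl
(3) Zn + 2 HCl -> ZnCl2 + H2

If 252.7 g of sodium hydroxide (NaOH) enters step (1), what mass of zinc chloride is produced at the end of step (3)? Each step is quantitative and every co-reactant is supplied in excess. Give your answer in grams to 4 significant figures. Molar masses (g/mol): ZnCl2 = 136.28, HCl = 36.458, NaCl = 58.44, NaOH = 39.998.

430.5 g

n(NaOH) = 252.7 / 39.998 = 6.3178 mol.
Reaction (1): NaOH→NaCl ratio 3:3 ⇒ n(NaCl) = 6.3178 mol.
Reaction (2): NaCl→HCl ratio 2:2 ⇒ n(HCl) = 6.3178 mol.
Reaction (3): HCl→ZnCl2 ratio 2:1 ⇒ n(ZnCl2) = 3.1589 mol.
Mass of ZnCl2 = 3.1589 × 136.28 = 430.50 g.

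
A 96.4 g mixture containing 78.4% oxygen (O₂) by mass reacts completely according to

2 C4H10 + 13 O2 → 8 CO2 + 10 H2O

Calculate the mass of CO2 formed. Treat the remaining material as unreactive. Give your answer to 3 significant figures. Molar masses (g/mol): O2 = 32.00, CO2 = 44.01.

Mass of pure O2 = 96.4 g × 0.784 = 75.58 g.
n(O2) = 75.58 g / 32.00 g/mol = 2.362 mol.
From the equation the O2:CO2 mole ratio is 13:8, so n(CO2) = 2.362 × 8/13 = 1.453 mol.
Mass of CO2 = 1.453 mol × 44.01 g/mol = 63.96 g.

64.0 g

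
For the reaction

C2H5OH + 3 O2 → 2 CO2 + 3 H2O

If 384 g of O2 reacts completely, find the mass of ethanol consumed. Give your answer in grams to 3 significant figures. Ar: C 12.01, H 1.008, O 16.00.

184 g

M(O2) = 2(16.00) = 32.00 g/mol.
M(C2H5OH) = 2(12.01) + 6(1.008) + 16.00 = 46.068 g/mol.
n(O2) = 384.0 g / 32.00 g/mol = 12.00 mol.
From the equation the O2:C2H5OH mole ratio is 3:1, so n(C2H5OH) = 12.00 × 1/3 = 4.000 mol.
Mass of C2H5OH = 4.000 mol × 46.068 g/mol = 184.3 g.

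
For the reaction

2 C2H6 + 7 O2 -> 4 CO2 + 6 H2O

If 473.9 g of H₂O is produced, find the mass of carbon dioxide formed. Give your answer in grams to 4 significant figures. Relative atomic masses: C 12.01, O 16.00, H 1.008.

M(H2O) = 2(1.008) + 16.00 = 18.016 g/mol.
M(CO2) = 12.01 + 2(16.00) = 44.01 g/mol.
n(H2O) = 473.90 g / 18.016 g/mol = 26.304 mol.
From the equation the H2O:CO2 mole ratio is 6:4, so n(CO2) = 26.304 × 4/6 = 17.536 mol.
Mass of CO2 = 17.536 mol × 44.01 g/mol = 771.77 g.

771.8 g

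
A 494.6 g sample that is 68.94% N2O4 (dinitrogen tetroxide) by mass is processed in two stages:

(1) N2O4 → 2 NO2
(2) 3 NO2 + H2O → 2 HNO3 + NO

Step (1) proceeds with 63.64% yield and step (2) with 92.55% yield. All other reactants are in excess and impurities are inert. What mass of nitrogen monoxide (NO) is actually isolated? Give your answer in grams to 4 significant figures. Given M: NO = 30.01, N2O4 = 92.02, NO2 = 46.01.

Pure N2O4 = 494.6 × 0.6894 = 340.98 g.
n(N2O4) = 340.98 / 92.02 = 3.7055 mol.
Step 1 (N2O4:NO2 = 1:2): theoretical n(NO2) = 7.4109 mol; at 63.64% yield, n(NO2) = 4.7163 mol.
Step 2 (NO2:NO = 3:1): theoretical n(NO) = 1.5721 mol, so theoretical mass = 1.5721 × 30.01 = 47.179 g.
At 92.55% yield, actual mass of NO = 47.179 × 0.9255 = 43.664 g.

43.66 g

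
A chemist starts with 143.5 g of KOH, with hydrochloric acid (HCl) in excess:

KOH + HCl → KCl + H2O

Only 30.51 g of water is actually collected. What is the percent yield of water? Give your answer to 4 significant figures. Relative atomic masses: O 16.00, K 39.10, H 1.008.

M(KOH) = 39.10 + 16.00 + 1.008 = 56.108 g/mol.
M(H2O) = 2(1.008) + 16.00 = 18.016 g/mol.
n(KOH) = 143.50 g / 56.108 g/mol = 2.5576 mol.
From the equation the KOH:H2O mole ratio is 1:1, so n(H2O) = 2.5576 × 1/1 = 2.5576 mol.
Mass of H2O = 2.5576 mol × 18.016 g/mol = 46.077 g.
This is the theoretical yield. Percent yield = 30.51 g / 46.077 g × 100% = 66.215%.

66.22 %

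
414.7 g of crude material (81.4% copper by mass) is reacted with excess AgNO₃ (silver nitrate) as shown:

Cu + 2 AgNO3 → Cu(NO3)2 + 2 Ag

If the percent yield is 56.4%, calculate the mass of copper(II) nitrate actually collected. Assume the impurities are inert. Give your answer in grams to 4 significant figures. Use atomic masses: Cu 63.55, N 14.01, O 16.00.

561.9 g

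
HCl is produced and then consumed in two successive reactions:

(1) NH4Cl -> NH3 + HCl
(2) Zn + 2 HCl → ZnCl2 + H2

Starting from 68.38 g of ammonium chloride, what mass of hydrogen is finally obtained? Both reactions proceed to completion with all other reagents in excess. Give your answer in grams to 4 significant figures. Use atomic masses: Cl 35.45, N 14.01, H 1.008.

1.289 g

M(NH4Cl) = 14.01 + 4(1.008) + 35.45 = 53.492 g/mol.
M(H2) = 2(1.008) = 2.016 g/mol.
n(NH4Cl) = 68.380 / 53.492 = 1.2783 mol.
Step 1 gives a 1:1 ratio of NH4Cl to HCl, so n(HCl) = 1.2783 mol.
In step 2 the HCl:H2 ratio is 2:1, so n(H2) = 0.63916 mol.
Mass of H2 = 0.63916 × 2.016 = 1.2885 g.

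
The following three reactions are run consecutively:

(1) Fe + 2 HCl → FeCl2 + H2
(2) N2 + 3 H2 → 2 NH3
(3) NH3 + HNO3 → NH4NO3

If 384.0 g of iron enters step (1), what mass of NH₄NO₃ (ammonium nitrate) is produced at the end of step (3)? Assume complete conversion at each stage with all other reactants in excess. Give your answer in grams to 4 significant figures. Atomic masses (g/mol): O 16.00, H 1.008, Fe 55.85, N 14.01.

M(Fe) = 55.85 g/mol.
M(NH4NO3) = 2(14.01) + 4(1.008) + 3(16.00) = 80.052 g/mol.
n(Fe) = 384.0 / 55.85 = 6.8756 mol.
Reaction (1): Fe→H2 ratio 1:1 ⇒ n(H2) = 6.8756 mol.
Reaction (2): H2→NH3 ratio 3:2 ⇒ n(NH3) = 4.5837 mol.
Reaction (3): NH3→NH4NO3 ratio 1:1 ⇒ n(NH4NO3) = 4.5837 mol.
Mass of NH4NO3 = 4.5837 × 80.052 = 366.93 g.

366.9 g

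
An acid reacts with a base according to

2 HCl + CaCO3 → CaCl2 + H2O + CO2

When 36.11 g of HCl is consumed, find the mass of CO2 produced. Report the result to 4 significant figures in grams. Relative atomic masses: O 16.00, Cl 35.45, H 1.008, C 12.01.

M(HCl) = 1.008 + 35.45 = 36.458 g/mol.
M(CO2) = 12.01 + 2(16.00) = 44.01 g/mol.
n(HCl) = 36.110 g / 36.458 g/mol = 0.99045 mol.
From the equation the HCl:CO2 mole ratio is 2:1, so n(CO2) = 0.99045 × 1/2 = 0.49523 mol.
Mass of CO2 = 0.49523 mol × 44.01 g/mol = 21.795 g.

21.79 g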